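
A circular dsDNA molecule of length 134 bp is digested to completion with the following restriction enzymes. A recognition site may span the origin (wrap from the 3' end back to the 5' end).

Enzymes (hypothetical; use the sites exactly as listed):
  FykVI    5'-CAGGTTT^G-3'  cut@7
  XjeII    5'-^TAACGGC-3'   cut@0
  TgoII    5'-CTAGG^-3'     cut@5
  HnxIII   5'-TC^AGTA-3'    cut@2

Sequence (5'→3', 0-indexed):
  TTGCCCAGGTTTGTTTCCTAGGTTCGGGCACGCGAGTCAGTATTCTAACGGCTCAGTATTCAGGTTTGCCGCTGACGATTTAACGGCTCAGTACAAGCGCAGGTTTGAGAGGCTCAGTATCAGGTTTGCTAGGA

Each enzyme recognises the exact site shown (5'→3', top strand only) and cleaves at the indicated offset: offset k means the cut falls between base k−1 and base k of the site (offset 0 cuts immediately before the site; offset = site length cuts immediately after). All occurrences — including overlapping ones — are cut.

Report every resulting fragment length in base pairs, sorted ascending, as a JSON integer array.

[6,7,9,9,9,10,12,13,13,13,16,17]

Scan for sites:
  FykVI CAGGTTTG/7: at [5, 60, 99, 120] ⇒ [12, 67, 106, 127]
  XjeII TAACGGC/0: at [45, 80] ⇒ [45, 80]
  TgoII CTAGG/5: at [17, 128] ⇒ [22, 133]
  HnxIII TCAGTA/2: at [36, 52, 87, 113] ⇒ [38, 54, 89, 115]

Pooled cuts: [12, 22, 38, 45, 54, 67, 80, 89, 106, 115, 127, 133]

Fragment lengths:
  12→22: 10 bp
  22→38: 16 bp
  38→45: 7 bp
  45→54: 9 bp
  54→67: 13 bp
  67→80: 13 bp
  80→89: 9 bp
  89→106: 17 bp
  106→115: 9 bp
  115→127: 12 bp
  127→133: 6 bp
  133→12 (wrap): 134-133+12 = 13 bp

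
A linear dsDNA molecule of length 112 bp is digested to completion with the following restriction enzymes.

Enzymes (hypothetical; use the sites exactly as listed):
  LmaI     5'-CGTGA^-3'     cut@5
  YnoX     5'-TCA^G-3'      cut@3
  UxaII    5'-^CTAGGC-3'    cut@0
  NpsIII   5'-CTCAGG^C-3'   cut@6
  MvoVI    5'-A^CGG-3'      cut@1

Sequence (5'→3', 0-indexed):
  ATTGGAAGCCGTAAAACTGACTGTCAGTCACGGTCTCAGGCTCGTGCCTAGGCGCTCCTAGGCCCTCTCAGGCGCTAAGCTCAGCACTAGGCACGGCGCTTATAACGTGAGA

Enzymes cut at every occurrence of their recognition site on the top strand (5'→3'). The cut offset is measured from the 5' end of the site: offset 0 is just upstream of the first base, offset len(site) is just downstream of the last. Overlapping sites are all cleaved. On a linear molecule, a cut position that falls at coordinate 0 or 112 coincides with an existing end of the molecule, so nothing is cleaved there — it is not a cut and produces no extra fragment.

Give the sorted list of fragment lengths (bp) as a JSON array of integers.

[2,2,2,3,4,7,7,8,10,11,13,17,26]

Site scan:
  LmaI CGTGA/5: at [105] ⇒ [110]
  YnoX TCAG/3: at [23, 35, 67, 80] ⇒ [26, 38, 70, 83]
  UxaII CTAGGC/0: at [47, 57, 86] ⇒ [47, 57, 86]
  NpsIII CTCAGGC/6: at [34, 66] ⇒ [40, 72]
  MvoVI ACGG/1: at [29, 92] ⇒ [30, 93]

Pooled cuts: [26, 30, 38, 40, 47, 57, 70, 72, 83, 86, 93, 110]

Fragment lengths:
  [0,26): 26 bp
  [26,30): 4 bp
  [30,38): 8 bp
  [38,40): 2 bp
  [40,47): 7 bp
  [47,57): 10 bp
  [57,70): 13 bp
  [70,72): 2 bp
  [72,83): 11 bp
  [83,86): 3 bp
  [86,93): 7 bp
  [93,110): 17 bp
  [110,112): 2 bp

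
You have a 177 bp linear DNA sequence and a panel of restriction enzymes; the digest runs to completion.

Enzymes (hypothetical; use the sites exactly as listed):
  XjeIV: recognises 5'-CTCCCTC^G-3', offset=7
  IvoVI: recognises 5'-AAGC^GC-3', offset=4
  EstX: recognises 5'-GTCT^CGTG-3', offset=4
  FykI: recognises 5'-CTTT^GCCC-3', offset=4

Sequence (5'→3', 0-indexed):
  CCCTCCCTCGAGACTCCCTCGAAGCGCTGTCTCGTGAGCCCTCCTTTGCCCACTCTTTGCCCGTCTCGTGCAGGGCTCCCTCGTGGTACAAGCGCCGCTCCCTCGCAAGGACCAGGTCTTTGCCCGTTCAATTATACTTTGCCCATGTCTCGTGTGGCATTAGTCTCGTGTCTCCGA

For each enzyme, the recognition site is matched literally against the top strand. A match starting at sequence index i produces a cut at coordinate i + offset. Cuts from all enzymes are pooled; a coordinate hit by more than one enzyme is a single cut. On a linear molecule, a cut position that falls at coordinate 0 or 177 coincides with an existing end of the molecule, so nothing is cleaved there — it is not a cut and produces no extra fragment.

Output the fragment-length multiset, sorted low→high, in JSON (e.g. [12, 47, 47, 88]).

Per-enzyme occurrences:
  XjeIV (CTCCCTCG, off=7): starts [2, 13, 75, 97] → cuts [9, 20, 82, 104]
  IvoVI (AAGCGC, off=4): starts [21, 89] → cuts [25, 93]
  EstX (GTCTCGTG, off=4): starts [28, 62, 146, 162] → cuts [32, 66, 150, 166]
  FykI (CTTTGCCC, off=4): starts [43, 54, 117, 136] → cuts [47, 58, 121, 140]

All cut coordinates (distinct, sorted): [9, 20, 25, 32, 47, 58, 66, 82, 93, 104, 121, 140, 150, 166]

Fragment lengths:
  [0,9): 9 bp
  [9,20): 11 bp
  [20,25): 5 bp
  [25,32): 7 bp
  [32,47): 15 bp
  [47,58): 11 bp
  [58,66): 8 bp
  [66,82): 16 bp
  [82,93): 11 bp
  [93,104): 11 bp
  [104,121): 17 bp
  [121,140): 19 bp
  [140,150): 10 bp
  [150,166): 16 bp
  [166,177): 11 bp

[5,7,8,9,10,11,11,11,11,11,15,16,16,17,19]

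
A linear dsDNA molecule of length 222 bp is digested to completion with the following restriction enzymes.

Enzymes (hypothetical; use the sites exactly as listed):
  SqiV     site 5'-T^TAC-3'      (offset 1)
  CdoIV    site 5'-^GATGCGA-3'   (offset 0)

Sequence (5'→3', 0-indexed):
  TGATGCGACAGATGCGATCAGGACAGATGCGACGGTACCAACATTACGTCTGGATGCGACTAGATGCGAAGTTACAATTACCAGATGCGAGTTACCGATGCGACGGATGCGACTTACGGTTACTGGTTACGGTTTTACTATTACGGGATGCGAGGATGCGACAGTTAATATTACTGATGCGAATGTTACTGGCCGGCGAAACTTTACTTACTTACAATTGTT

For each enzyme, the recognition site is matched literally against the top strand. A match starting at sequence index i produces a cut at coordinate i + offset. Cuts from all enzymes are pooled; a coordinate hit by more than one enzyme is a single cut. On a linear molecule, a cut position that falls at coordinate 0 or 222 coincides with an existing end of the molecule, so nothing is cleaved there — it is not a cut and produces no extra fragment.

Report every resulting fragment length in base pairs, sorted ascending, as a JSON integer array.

[1,4,4,4,4,5,5,6,6,6,7,8,8,8,9,9,9,9,10,10,10,11,15,17,18,19]

Per-enzyme occurrences:
  SqiV TTAC/1: at [43, 71, 77, 91, 113, 119, 126, 134, 140, 170, 185, 203, 207, 211] ⇒ [44, 72, 78, 92, 114, 120, 127, 135, 141, 171, 186, 204, 208, 212]
  CdoIV GATGCGA/0: at [1, 10, 25, 52, 62, 83, 96, 105, 146, 154, 175] ⇒ [1, 10, 25, 52, 62, 83, 96, 105, 146, 154, 175]

Pooled cuts: [1, 10, 25, 44, 52, 62, 72, 78, 83, 92, 96, 105, 114, 120, 127, 135, 141, 146, 154, 171, 175, 186, 204, 208, 212]

Fragment lengths:
  [0,1): 1 bp
  [1,10): 9 bp
  [10,25): 15 bp
  [25,44): 19 bp
  [44,52): 8 bp
  [52,62): 10 bp
  [62,72): 10 bp
  [72,78): 6 bp
  [78,83): 5 bp
  [83,92): 9 bp
  [92,96): 4 bp
  [96,105): 9 bp
  [105,114): 9 bp
  [114,120): 6 bp
  [120,127): 7 bp
  [127,135): 8 bp
  [135,141): 6 bp
  [141,146): 5 bp
  [146,154): 8 bp
  [154,171): 17 bp
  [171,175): 4 bp
  [175,186): 11 bp
  [186,204): 18 bp
  [204,208): 4 bp
  [208,212): 4 bp
  [212,222): 10 bp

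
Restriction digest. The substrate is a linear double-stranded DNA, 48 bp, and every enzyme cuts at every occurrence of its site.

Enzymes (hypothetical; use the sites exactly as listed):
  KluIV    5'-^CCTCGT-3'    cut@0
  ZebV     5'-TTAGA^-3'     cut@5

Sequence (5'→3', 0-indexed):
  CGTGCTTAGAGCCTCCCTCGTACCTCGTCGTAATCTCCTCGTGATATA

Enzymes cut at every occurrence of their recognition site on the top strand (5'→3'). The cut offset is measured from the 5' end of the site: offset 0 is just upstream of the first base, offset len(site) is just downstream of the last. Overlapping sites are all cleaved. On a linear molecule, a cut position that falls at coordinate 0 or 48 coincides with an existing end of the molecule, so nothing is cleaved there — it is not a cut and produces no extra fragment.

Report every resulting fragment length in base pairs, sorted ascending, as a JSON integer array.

[5,7,10,12,14]

Scan for sites:
  KluIV CCTCGT/0: at [15, 22, 36] ⇒ [15, 22, 36]
  ZebV TTAGA/5: at [5] ⇒ [10]

All cut coordinates (distinct, sorted): [10, 15, 22, 36]

Fragments:
  [0,10): 10 bp
  [10,15): 5 bp
  [15,22): 7 bp
  [22,36): 14 bp
  [36,48): 12 bp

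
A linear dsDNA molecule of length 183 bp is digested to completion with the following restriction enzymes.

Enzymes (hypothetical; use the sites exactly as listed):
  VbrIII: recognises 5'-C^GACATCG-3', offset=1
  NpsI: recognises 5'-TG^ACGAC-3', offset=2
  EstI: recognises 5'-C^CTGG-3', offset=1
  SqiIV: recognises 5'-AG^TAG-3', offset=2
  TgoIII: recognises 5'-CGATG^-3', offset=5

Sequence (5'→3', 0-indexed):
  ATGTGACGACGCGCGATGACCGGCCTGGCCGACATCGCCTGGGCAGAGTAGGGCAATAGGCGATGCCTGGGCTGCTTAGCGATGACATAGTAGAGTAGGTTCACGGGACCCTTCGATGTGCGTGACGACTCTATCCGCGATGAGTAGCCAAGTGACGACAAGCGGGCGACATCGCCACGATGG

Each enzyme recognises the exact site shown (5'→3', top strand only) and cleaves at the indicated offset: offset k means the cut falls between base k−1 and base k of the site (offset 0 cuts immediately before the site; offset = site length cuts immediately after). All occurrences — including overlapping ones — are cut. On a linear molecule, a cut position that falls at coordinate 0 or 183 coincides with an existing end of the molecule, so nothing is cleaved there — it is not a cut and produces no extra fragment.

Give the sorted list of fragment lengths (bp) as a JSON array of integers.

Per-enzyme occurrences:
  VbrIII (CGACATCG, off=1): starts [29, 166] → cuts [30, 167]
  NpsI (TGACGAC, off=2): starts [3, 122, 152] → cuts [5, 124, 154]
  EstI (CCTGG, off=1): starts [23, 37, 65] → cuts [24, 38, 66]
  SqiIV (AGTAG, off=2): starts [46, 88, 93, 142] → cuts [48, 90, 95, 144]
  TgoIII (CGATG, off=5): starts [13, 60, 79, 113, 137, 177] → cuts [18, 65, 84, 118, 142, 182]

All cut coordinates (distinct, sorted): [5, 18, 24, 30, 38, 48, 65, 66, 84, 90, 95, 118, 124, 142, 144, 154, 167, 182]

Fragments:
  [0,5): 5 bp
  [5,18): 13 bp
  [18,24): 6 bp
  [24,30): 6 bp
  [30,38): 8 bp
  [38,48): 10 bp
  [48,65): 17 bp
  [65,66): 1 bp
  [66,84): 18 bp
  [84,90): 6 bp
  [90,95): 5 bp
  [95,118): 23 bp
  [118,124): 6 bp
  [124,142): 18 bp
  [142,144): 2 bp
  [144,154): 10 bp
  [154,167): 13 bp
  [167,182): 15 bp
  [182,183): 1 bp

[1,1,2,5,5,6,6,6,6,8,10,10,13,13,15,17,18,18,23]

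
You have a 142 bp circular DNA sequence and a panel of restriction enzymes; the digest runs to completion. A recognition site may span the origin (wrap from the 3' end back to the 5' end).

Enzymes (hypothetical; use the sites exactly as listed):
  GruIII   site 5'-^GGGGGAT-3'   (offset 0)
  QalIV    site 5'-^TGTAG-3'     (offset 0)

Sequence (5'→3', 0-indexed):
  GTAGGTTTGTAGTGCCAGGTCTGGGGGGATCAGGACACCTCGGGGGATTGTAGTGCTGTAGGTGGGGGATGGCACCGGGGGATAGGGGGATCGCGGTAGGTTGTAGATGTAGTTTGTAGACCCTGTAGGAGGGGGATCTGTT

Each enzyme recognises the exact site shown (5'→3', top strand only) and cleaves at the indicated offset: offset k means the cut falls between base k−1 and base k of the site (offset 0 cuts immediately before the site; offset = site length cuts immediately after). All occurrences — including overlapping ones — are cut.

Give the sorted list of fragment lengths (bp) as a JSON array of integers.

Scan for sites:
  GruIII GGGGGAT/0: at [23, 41, 63, 76, 84, 130] ⇒ [23, 41, 63, 76, 84, 130]
  QalIV TGTAG/0: at [7, 48, 56, 101, 107, 114, 123, 141] ⇒ [7, 48, 56, 101, 107, 114, 123, 141]

All cut coordinates (distinct, sorted): [7, 23, 41, 48, 56, 63, 76, 84, 101, 107, 114, 123, 130, 141]

Fragments:
  7→23: 16 bp
  23→41: 18 bp
  41→48: 7 bp
  48→56: 8 bp
  56→63: 7 bp
  63→76: 13 bp
  76→84: 8 bp
  84→101: 17 bp
  101→107: 6 bp
  107→114: 7 bp
  114→123: 9 bp
  123→130: 7 bp
  130→141: 11 bp
  141→7 (wrap): 142-141+7 = 8 bp

[6,7,7,7,7,8,8,8,9,11,13,16,17,18]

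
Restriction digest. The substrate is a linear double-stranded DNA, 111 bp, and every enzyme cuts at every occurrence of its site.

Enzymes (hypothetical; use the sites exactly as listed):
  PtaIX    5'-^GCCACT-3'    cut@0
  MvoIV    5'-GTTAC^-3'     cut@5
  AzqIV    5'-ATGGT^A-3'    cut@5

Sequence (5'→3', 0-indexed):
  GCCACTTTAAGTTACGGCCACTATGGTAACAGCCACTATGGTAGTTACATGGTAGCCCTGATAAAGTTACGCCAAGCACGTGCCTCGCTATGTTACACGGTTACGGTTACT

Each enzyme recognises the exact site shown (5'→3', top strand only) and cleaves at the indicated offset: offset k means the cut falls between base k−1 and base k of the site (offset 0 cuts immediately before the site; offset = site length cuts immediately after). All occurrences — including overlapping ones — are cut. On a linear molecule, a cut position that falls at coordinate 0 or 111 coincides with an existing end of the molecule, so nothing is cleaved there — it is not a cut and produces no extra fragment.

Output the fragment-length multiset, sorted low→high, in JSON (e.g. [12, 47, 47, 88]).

Per-enzyme occurrences:
  PtaIX (GCCACT, off=0): starts [0, 16, 31] → cuts [16, 31] (position 0 is a terminus of the linear molecule — no cut)
  MvoIV (GTTAC, off=5): starts [10, 43, 65, 91, 99, 105] → cuts [15, 48, 70, 96, 104, 110]
  AzqIV (ATGGTA, off=5): starts [22, 37, 48] → cuts [27, 42, 53]

All cut coordinates (distinct, sorted): [15, 16, 27, 31, 42, 48, 53, 70, 96, 104, 110]

Fragment lengths:
  [0,15): 15 bp
  [15,16): 1 bp
  [16,27): 11 bp
  [27,31): 4 bp
  [31,42): 11 bp
  [42,48): 6 bp
  [48,53): 5 bp
  [53,70): 17 bp
  [70,96): 26 bp
  [96,104): 8 bp
  [104,110): 6 bp
  [110,111): 1 bp

[1,1,4,5,6,6,8,11,11,15,17,26]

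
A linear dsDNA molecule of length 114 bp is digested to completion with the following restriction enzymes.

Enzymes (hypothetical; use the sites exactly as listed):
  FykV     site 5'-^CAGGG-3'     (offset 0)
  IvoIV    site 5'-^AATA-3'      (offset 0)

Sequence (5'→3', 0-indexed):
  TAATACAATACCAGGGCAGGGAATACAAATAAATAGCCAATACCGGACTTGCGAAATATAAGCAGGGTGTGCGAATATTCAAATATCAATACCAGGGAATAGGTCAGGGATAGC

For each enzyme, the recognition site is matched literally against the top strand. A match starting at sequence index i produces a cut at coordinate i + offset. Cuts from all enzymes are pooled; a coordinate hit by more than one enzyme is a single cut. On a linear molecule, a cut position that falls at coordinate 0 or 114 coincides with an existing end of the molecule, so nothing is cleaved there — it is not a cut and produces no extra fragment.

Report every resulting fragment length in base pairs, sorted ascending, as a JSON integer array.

Site scan:
  FykV (CAGGG, off=0): starts [11, 16, 62, 92, 104] → cuts [11, 16, 62, 92, 104]
  IvoIV (AATA, off=0): starts [1, 6, 21, 27, 31, 38, 54, 73, 81, 87, 97] → cuts [1, 6, 21, 27, 31, 38, 54, 73, 81, 87, 97]

All cut coordinates (distinct, sorted): [1, 6, 11, 16, 21, 27, 31, 38, 54, 62, 73, 81, 87, 92, 97, 104]

Fragment lengths:
  [0,1): 1 bp
  [1,6): 5 bp
  [6,11): 5 bp
  [11,16): 5 bp
  [16,21): 5 bp
  [21,27): 6 bp
  [27,31): 4 bp
  [31,38): 7 bp
  [38,54): 16 bp
  [54,62): 8 bp
  [62,73): 11 bp
  [73,81): 8 bp
  [81,87): 6 bp
  [87,92): 5 bp
  [92,97): 5 bp
  [97,104): 7 bp
  [104,114): 10 bp

[1,4,5,5,5,5,5,5,6,6,7,7,8,8,10,11,16]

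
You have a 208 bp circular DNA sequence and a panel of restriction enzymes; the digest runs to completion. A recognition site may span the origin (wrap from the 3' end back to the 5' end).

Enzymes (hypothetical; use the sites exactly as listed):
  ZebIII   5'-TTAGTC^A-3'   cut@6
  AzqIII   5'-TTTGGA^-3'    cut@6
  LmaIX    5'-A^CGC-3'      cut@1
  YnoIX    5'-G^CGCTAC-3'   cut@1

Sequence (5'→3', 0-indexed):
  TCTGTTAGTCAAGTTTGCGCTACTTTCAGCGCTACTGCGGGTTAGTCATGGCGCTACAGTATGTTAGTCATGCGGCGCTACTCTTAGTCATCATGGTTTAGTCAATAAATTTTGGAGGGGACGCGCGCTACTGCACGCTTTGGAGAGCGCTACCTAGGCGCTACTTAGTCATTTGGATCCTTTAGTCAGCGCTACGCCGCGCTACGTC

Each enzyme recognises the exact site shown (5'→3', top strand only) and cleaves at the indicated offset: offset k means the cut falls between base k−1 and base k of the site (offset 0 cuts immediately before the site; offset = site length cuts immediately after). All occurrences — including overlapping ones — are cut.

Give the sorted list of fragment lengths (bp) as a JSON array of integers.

Scan for sites:
  ZebIII (TTAGTCA, off=6): starts [4, 41, 63, 83, 97, 164, 181] → cuts [10, 47, 69, 89, 103, 170, 187]
  AzqIII (TTTGGA, off=6): starts [110, 138, 171] → cuts [116, 144, 177]
  LmaIX (ACGC, off=1): starts [120, 134, 193] → cuts [121, 135, 194]
  YnoIX (GCGCTAC, off=1): starts [16, 28, 50, 74, 124, 146, 157, 188, 198] → cuts [17, 29, 51, 75, 125, 147, 158, 189, 199]

All cut coordinates (distinct, sorted): [10, 17, 29, 47, 51, 69, 75, 89, 103, 116, 121, 125, 135, 144, 147, 158, 170, 177, 187, 189, 194, 199]

Fragment lengths:
  10→17: 7 bp
  17→29: 12 bp
  29→47: 18 bp
  47→51: 4 bp
  51→69: 18 bp
  69→75: 6 bp
  75→89: 14 bp
  89→103: 14 bp
  103→116: 13 bp
  116→121: 5 bp
  121→125: 4 bp
  125→135: 10 bp
  135→144: 9 bp
  144→147: 3 bp
  147→158: 11 bp
  158→170: 12 bp
  170→177: 7 bp
  177→187: 10 bp
  187→189: 2 bp
  189→194: 5 bp
  194→199: 5 bp
  199→10 (wrap): 208-199+10 = 19 bp

[2,3,4,4,5,5,5,6,7,7,9,10,10,11,12,12,13,14,14,18,18,19]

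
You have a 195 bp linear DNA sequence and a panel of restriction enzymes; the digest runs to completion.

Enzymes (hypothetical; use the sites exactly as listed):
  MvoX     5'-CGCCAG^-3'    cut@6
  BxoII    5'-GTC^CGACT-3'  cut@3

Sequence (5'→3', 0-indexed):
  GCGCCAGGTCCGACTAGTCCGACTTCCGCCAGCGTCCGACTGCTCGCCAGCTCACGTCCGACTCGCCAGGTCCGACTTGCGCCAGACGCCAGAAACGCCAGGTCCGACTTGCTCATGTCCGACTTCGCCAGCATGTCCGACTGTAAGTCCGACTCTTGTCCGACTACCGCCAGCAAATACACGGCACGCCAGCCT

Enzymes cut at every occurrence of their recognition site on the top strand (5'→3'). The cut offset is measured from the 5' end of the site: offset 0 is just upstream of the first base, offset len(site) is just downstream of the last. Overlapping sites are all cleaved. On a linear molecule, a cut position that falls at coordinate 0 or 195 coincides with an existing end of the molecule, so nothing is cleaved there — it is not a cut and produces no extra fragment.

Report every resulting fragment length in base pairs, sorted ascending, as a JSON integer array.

Per-enzyme occurrences:
  MvoX (CGCCAG, off=6): starts [1, 26, 44, 63, 79, 86, 95, 125, 167, 186] → cuts [7, 32, 50, 69, 85, 92, 101, 131, 173, 192]
  BxoII (GTCCGACT, off=3): starts [7, 16, 33, 55, 69, 101, 116, 134, 146, 157] → cuts [10, 19, 36, 58, 72, 104, 119, 137, 149, 160]

All cut coordinates (distinct, sorted): [7, 10, 19, 32, 36, 50, 58, 69, 72, 85, 92, 101, 104, 119, 131, 137, 149, 160, 173, 192]

Fragment lengths:
  [0,7): 7 bp
  [7,10): 3 bp
  [10,19): 9 bp
  [19,32): 13 bp
  [32,36): 4 bp
  [36,50): 14 bp
  [50,58): 8 bp
  [58,69): 11 bp
  [69,72): 3 bp
  [72,85): 13 bp
  [85,92): 7 bp
  [92,101): 9 bp
  [101,104): 3 bp
  [104,119): 15 bp
  [119,131): 12 bp
  [131,137): 6 bp
  [137,149): 12 bp
  [149,160): 11 bp
  [160,173): 13 bp
  [173,192): 19 bp
  [192,195): 3 bp

[3,3,3,3,4,6,7,7,8,9,9,11,11,12,12,13,13,13,14,15,19]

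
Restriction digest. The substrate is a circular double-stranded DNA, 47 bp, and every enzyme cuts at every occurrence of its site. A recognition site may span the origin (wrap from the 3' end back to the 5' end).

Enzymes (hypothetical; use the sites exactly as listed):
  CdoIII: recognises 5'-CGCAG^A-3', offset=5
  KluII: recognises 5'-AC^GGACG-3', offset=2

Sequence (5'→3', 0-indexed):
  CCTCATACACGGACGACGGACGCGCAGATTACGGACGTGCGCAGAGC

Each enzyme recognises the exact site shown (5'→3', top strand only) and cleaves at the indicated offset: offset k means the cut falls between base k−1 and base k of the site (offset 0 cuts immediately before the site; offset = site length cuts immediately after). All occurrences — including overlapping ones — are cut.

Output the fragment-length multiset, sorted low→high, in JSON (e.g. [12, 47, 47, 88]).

[5,7,10,12,13]

Site scan:
  CdoIII (CGCAGA, off=5): starts [22, 39] → cuts [27, 44]
  KluII (ACGGACG, off=2): starts [8, 15, 30] → cuts [10, 17, 32]

Pooled cuts: [10, 17, 27, 32, 44]

Fragment lengths:
  10→17: 7 bp
  17→27: 10 bp
  27→32: 5 bp
  32→44: 12 bp
  44→10 (wrap): 47-44+10 = 13 bp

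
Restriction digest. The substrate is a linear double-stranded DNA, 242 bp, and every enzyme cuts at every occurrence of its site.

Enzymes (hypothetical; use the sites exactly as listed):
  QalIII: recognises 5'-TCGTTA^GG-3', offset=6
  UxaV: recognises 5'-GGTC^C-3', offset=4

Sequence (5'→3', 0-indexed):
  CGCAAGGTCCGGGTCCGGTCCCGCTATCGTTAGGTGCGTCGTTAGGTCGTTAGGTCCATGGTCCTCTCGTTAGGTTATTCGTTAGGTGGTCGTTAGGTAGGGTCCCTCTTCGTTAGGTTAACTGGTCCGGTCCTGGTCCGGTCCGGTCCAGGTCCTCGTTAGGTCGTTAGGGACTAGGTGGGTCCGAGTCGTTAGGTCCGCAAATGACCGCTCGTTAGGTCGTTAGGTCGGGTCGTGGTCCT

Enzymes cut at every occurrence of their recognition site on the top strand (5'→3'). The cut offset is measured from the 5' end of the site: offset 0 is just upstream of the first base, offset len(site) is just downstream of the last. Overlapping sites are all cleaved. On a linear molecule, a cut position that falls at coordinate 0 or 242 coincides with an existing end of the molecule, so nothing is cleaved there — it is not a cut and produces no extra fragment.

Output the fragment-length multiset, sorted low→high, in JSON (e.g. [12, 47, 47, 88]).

[2,4,4,5,5,5,5,6,6,6,7,7,8,8,8,9,9,9,10,11,11,12,12,12,12,15,15,19]

Site scan:
  QalIII TCGTTAGG/6: at [26, 38, 46, 66, 78, 89, 109, 155, 163, 188, 211, 219] ⇒ [32, 44, 52, 72, 84, 95, 115, 161, 169, 194, 217, 225]
  UxaV GGTCC/4: at [5, 11, 16, 52, 59, 100, 123, 128, 134, 139, 144, 150, 180, 194, 236] ⇒ [9, 15, 20, 56, 63, 104, 127, 132, 138, 143, 148, 154, 184, 198, 240]

Pooled cuts: [9, 15, 20, 32, 44, 52, 56, 63, 72, 84, 95, 104, 115, 127, 132, 138, 143, 148, 154, 161, 169, 184, 194, 198, 217, 225, 240]

Fragments:
  [0,9): 9 bp
  [9,15): 6 bp
  [15,20): 5 bp
  [20,32): 12 bp
  [32,44): 12 bp
  [44,52): 8 bp
  [52,56): 4 bp
  [56,63): 7 bp
  [63,72): 9 bp
  [72,84): 12 bp
  [84,95): 11 bp
  [95,104): 9 bp
  [104,115): 11 bp
  [115,127): 12 bp
  [127,132): 5 bp
  [132,138): 6 bp
  [138,143): 5 bp
  [143,148): 5 bp
  [148,154): 6 bp
  [154,161): 7 bp
  [161,169): 8 bp
  [169,184): 15 bp
  [184,194): 10 bp
  [194,198): 4 bp
  [198,217): 19 bp
  [217,225): 8 bp
  [225,240): 15 bp
  [240,242): 2 bp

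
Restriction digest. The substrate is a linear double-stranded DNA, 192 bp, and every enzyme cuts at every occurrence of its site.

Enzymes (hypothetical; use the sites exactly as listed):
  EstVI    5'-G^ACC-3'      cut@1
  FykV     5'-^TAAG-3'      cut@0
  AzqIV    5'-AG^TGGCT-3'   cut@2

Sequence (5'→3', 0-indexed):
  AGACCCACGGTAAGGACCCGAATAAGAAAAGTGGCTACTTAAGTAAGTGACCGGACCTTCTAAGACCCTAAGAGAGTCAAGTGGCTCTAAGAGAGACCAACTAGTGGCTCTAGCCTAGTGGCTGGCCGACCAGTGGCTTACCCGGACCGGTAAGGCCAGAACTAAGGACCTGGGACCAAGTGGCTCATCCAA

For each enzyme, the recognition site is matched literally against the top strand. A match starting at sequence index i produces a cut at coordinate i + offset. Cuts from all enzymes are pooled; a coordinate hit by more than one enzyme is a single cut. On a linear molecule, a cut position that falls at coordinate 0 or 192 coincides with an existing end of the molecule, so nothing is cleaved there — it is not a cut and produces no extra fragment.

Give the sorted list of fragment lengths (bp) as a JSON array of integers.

[2,4,4,4,5,5,5,5,5,6,6,6,6,7,7,8,8,8,9,9,10,12,12,12,13,14]

Site scan:
  EstVI (GACC, off=1): starts [1, 14, 48, 53, 63, 94, 127, 144, 166, 173] → cuts [2, 15, 49, 54, 64, 95, 128, 145, 167, 174]
  FykV (TAAG, off=0): starts [10, 22, 39, 43, 60, 68, 87, 150, 162] → cuts [10, 22, 39, 43, 60, 68, 87, 150, 162]
  AzqIV (AGTGGCT, off=2): starts [29, 79, 102, 116, 131, 178] → cuts [31, 81, 104, 118, 133, 180]

Pooled cuts: [2, 10, 15, 22, 31, 39, 43, 49, 54, 60, 64, 68, 81, 87, 95, 104, 118, 128, 133, 145, 150, 162, 167, 174, 180]

Fragments:
  [0,2): 2 bp
  [2,10): 8 bp
  [10,15): 5 bp
  [15,22): 7 bp
  [22,31): 9 bp
  [31,39): 8 bp
  [39,43): 4 bp
  [43,49): 6 bp
  [49,54): 5 bp
  [54,60): 6 bp
  [60,64): 4 bp
  [64,68): 4 bp
  [68,81): 13 bp
  [81,87): 6 bp
  [87,95): 8 bp
  [95,104): 9 bp
  [104,118): 14 bp
  [118,128): 10 bp
  [128,133): 5 bp
  [133,145): 12 bp
  [145,150): 5 bp
  [150,162): 12 bp
  [162,167): 5 bp
  [167,174): 7 bp
  [174,180): 6 bp
  [180,192): 12 bp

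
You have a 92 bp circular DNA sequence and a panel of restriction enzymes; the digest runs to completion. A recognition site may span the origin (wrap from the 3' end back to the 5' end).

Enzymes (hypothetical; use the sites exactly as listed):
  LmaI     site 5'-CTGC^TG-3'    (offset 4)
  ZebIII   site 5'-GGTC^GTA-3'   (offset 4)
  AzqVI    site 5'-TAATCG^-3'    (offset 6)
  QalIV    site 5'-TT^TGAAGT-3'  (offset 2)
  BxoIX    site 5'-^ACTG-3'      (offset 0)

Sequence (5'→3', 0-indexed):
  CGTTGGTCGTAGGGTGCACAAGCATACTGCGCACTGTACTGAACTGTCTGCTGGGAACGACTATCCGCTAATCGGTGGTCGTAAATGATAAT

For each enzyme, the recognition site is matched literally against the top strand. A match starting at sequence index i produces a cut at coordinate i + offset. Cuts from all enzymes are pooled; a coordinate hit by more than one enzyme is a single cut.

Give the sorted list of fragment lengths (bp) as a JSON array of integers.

[5,5,6,6,7,9,14,17,23]

Site scan:
  LmaI (CTGCTG, off=4): starts [47] → cuts [51]
  ZebIII (GGTCGTA, off=4): starts [4, 76] → cuts [8, 80]
  AzqVI (TAATCG, off=6): starts [68, 88] → cuts [2, 74]
  QalIV (TTTGAAGT, off=2): no sites
  BxoIX (ACTG, off=0): starts [25, 32, 37, 42] → cuts [25, 32, 37, 42]

Pooled cuts: [2, 8, 25, 32, 37, 42, 51, 74, 80]

Fragment lengths:
  2→8: 6 bp
  8→25: 17 bp
  25→32: 7 bp
  32→37: 5 bp
  37→42: 5 bp
  42→51: 9 bp
  51→74: 23 bp
  74→80: 6 bp
  80→2 (wrap): 92-80+2 = 14 bp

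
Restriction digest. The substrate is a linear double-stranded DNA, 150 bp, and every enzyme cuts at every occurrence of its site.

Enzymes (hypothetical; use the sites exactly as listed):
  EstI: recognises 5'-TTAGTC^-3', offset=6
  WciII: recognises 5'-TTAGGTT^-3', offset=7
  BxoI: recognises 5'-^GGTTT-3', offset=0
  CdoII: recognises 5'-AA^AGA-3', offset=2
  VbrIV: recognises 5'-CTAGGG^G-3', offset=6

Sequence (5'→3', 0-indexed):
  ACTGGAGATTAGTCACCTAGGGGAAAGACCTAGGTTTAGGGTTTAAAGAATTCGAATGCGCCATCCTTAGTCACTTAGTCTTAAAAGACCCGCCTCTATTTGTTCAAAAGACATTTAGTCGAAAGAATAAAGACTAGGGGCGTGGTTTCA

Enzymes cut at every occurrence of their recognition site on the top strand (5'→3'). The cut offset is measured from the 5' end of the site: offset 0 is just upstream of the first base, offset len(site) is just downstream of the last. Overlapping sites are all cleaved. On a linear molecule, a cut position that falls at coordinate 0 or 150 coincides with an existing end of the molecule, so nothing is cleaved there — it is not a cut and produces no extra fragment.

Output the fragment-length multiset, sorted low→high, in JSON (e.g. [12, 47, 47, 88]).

[3,3,4,5,7,7,7,7,7,8,8,9,12,14,23,26]

Per-enzyme occurrences:
  EstI TTAGTC/6: at [8, 66, 74, 114] ⇒ [14, 72, 80, 120]
  WciII (TTAGGTT, off=7): no sites
  BxoI GGTTT/0: at [32, 39, 143] ⇒ [32, 39, 143]
  CdoII AAAGA/2: at [23, 44, 83, 106, 121, 128] ⇒ [25, 46, 85, 108, 123, 130]
  VbrIV CTAGGGG/6: at [16, 133] ⇒ [22, 139]

Pooled cuts: [14, 22, 25, 32, 39, 46, 72, 80, 85, 108, 120, 123, 130, 139, 143]

Fragment lengths:
  [0,14): 14 bp
  [14,22): 8 bp
  [22,25): 3 bp
  [25,32): 7 bp
  [32,39): 7 bp
  [39,46): 7 bp
  [46,72): 26 bp
  [72,80): 8 bp
  [80,85): 5 bp
  [85,108): 23 bp
  [108,120): 12 bp
  [120,123): 3 bp
  [123,130): 7 bp
  [130,139): 9 bp
  [139,143): 4 bp
  [143,150): 7 bp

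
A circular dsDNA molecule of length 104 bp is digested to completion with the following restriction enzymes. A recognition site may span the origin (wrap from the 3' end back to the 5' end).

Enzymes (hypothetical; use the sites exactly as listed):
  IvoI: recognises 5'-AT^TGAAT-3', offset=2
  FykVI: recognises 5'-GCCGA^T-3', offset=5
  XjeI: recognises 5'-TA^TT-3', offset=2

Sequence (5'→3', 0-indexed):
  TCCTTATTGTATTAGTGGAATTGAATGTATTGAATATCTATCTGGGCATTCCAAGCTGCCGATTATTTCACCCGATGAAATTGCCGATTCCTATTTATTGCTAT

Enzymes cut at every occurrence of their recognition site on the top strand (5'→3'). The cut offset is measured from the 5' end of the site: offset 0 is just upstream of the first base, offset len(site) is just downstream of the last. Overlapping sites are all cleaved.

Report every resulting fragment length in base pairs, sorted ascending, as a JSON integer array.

[1,3,4,5,6,6,7,8,10,22,32]

Scan for sites:
  IvoI ATTGAAT/2: at [19, 28] ⇒ [21, 30]
  FykVI GCCGAT/5: at [57, 82] ⇒ [62, 87]
  XjeI TATT/2: at [4, 9, 27, 63, 91, 95, 101] ⇒ [6, 11, 29, 65, 93, 97, 103]

Pooled cuts: [6, 11, 21, 29, 30, 62, 65, 87, 93, 97, 103]

Fragments:
  6→11: 5 bp
  11→21: 10 bp
  21→29: 8 bp
  29→30: 1 bp
  30→62: 32 bp
  62→65: 3 bp
  65→87: 22 bp
  87→93: 6 bp
  93→97: 4 bp
  97→103: 6 bp
  103→6 (wrap): 104-103+6 = 7 bp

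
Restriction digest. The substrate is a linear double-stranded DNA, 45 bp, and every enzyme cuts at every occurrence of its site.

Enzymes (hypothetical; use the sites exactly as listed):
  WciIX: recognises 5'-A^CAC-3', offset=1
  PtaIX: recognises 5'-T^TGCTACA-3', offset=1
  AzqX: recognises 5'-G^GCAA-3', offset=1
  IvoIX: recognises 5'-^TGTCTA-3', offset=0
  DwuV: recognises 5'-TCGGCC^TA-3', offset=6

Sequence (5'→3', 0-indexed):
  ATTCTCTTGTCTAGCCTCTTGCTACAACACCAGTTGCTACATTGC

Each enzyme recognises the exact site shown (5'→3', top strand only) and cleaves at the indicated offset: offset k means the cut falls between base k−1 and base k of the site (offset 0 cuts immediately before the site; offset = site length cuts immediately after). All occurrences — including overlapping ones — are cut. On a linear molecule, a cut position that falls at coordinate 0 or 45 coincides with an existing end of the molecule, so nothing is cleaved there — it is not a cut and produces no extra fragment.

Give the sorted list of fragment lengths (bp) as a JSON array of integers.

Per-enzyme occurrences:
  WciIX ACAC/1: at [26] ⇒ [27]
  PtaIX TTGCTACA/1: at [18, 33] ⇒ [19, 34]
  AzqX (GGCAA, off=1): no sites
  IvoIX TGTCTA/0: at [7] ⇒ [7]
  DwuV (TCGGCCTA, off=6): no sites

Pooled cuts: [7, 19, 27, 34]

Fragments:
  [0,7): 7 bp
  [7,19): 12 bp
  [19,27): 8 bp
  [27,34): 7 bp
  [34,45): 11 bp

[7,7,8,11,12]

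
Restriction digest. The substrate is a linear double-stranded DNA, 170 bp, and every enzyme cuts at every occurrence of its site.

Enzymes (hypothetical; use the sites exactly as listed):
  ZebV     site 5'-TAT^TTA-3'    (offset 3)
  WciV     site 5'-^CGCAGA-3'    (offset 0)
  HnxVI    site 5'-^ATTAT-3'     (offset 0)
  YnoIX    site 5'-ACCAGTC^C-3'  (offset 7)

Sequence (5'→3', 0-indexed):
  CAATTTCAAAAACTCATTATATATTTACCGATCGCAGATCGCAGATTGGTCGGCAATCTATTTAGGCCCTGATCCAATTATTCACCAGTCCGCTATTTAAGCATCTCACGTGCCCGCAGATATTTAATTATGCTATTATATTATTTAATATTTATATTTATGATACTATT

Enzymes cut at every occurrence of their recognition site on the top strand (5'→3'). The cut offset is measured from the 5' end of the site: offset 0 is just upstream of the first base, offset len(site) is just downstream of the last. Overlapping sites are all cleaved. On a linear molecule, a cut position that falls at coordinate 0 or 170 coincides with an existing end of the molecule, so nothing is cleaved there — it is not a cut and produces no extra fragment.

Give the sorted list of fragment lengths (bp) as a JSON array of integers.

Site scan:
  ZebV TATTTA/3: at [21, 58, 93, 120, 141, 148, 154] ⇒ [24, 61, 96, 123, 144, 151, 157]
  WciV CGCAGA/0: at [32, 39, 114] ⇒ [32, 39, 114]
  HnxVI ATTAT/0: at [15, 76, 126, 134, 139] ⇒ [15, 76, 126, 134, 139]
  YnoIX ACCAGTCC/7: at [83] ⇒ [90]

Pooled cuts: [15, 24, 32, 39, 61, 76, 90, 96, 114, 123, 126, 134, 139, 144, 151, 157]

Fragments:
  [0,15): 15 bp
  [15,24): 9 bp
  [24,32): 8 bp
  [32,39): 7 bp
  [39,61): 22 bp
  [61,76): 15 bp
  [76,90): 14 bp
  [90,96): 6 bp
  [96,114): 18 bp
  [114,123): 9 bp
  [123,126): 3 bp
  [126,134): 8 bp
  [134,139): 5 bp
  [139,144): 5 bp
  [144,151): 7 bp
  [151,157): 6 bp
  [157,170): 13 bp

[3,5,5,6,6,7,7,8,8,9,9,13,14,15,15,18,22]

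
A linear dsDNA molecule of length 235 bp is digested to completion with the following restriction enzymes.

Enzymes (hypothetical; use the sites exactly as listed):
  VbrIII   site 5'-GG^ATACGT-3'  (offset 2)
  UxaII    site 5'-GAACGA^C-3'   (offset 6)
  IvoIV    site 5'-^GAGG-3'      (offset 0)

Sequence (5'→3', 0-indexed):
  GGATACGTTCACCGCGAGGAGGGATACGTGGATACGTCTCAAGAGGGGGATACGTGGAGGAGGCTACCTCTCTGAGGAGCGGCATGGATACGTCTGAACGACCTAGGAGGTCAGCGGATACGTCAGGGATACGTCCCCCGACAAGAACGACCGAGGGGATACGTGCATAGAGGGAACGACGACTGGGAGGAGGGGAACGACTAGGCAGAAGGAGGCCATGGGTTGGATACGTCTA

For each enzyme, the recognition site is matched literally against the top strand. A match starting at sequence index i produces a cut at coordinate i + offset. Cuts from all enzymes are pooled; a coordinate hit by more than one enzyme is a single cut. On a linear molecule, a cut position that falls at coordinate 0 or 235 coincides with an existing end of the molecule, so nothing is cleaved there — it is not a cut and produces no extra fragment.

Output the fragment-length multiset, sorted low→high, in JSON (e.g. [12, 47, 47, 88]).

Per-enzyme occurrences:
  VbrIII GGATACGT/2: at [0, 21, 29, 47, 85, 115, 126, 156, 224] ⇒ [2, 23, 31, 49, 87, 117, 128, 158, 226]
  UxaII GAACGAC/6: at [95, 144, 173, 194] ⇒ [101, 150, 179, 200]
  IvoIV GAGG/0: at [15, 18, 42, 56, 59, 73, 106, 152, 169, 186, 189, 211] ⇒ [15, 18, 42, 56, 59, 73, 106, 152, 169, 186, 189, 211]

All cut coordinates (distinct, sorted): [2, 15, 18, 23, 31, 42, 49, 56, 59, 73, 87, 101, 106, 117, 128, 150, 152, 158, 169, 179, 186, 189, 200, 211, 226]

Fragment lengths:
  [0,2): 2 bp
  [2,15): 13 bp
  [15,18): 3 bp
  [18,23): 5 bp
  [23,31): 8 bp
  [31,42): 11 bp
  [42,49): 7 bp
  [49,56): 7 bp
  [56,59): 3 bp
  [59,73): 14 bp
  [73,87): 14 bp
  [87,101): 14 bp
  [101,106): 5 bp
  [106,117): 11 bp
  [117,128): 11 bp
  [128,150): 22 bp
  [150,152): 2 bp
  [152,158): 6 bp
  [158,169): 11 bp
  [169,179): 10 bp
  [179,186): 7 bp
  [186,189): 3 bp
  [189,200): 11 bp
  [200,211): 11 bp
  [211,226): 15 bp
  [226,235): 9 bp

[2,2,3,3,3,5,5,6,7,7,7,8,9,10,11,11,11,11,11,11,13,14,14,14,15,22]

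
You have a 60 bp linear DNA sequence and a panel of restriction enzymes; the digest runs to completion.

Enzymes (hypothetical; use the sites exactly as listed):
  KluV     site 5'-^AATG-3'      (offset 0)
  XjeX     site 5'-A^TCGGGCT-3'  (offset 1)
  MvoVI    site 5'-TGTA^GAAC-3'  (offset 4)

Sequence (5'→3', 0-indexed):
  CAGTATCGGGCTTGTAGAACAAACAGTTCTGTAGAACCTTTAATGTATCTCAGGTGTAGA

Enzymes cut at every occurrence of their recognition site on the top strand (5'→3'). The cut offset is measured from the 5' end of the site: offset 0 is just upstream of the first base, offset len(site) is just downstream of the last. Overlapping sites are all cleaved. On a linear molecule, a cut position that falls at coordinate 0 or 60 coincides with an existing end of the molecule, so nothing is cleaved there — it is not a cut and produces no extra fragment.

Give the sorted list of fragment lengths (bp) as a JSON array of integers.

[5,8,11,17,19]

Scan for sites:
  KluV (AATG, off=0): starts [41] → cuts [41]
  XjeX (ATCGGGCT, off=1): starts [4] → cuts [5]
  MvoVI (TGTAGAAC, off=4): starts [12, 29] → cuts [16, 33]

Pooled cuts: [5, 16, 33, 41]

Fragment lengths:
  [0,5): 5 bp
  [5,16): 11 bp
  [16,33): 17 bp
  [33,41): 8 bp
  [41,60): 19 bp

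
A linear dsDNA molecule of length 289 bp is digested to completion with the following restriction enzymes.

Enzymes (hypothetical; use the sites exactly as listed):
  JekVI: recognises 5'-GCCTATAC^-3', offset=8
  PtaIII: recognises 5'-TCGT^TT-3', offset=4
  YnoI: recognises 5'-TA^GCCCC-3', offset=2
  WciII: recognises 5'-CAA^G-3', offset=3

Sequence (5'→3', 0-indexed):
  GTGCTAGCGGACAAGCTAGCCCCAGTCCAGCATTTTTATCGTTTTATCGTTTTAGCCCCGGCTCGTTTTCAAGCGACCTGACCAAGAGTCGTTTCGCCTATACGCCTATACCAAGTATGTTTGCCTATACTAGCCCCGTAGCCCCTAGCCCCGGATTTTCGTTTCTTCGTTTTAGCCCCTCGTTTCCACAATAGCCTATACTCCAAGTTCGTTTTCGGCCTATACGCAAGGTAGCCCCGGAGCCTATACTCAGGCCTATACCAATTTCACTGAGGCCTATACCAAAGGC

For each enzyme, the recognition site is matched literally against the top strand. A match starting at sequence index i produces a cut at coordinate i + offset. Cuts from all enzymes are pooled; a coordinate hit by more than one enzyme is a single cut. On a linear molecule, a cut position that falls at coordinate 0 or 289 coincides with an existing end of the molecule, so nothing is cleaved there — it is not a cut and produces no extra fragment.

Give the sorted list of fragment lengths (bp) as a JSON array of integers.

[2,3,4,4,4,4,4,5,6,6,7,7,7,8,8,8,8,9,11,12,12,13,13,14,15,16,16,18,21,24]

Scan for sites:
  JekVI GCCTATAC/8: at [95, 103, 122, 193, 217, 241, 253, 274] ⇒ [103, 111, 130, 201, 225, 249, 261, 282]
  PtaIII TCGTTT/4: at [38, 46, 62, 88, 158, 166, 179, 208] ⇒ [42, 50, 66, 92, 162, 170, 183, 212]
  YnoI TAGCCCC/2: at [16, 52, 130, 138, 145, 172, 231] ⇒ [18, 54, 132, 140, 147, 174, 233]
  WciII CAAG/3: at [11, 69, 82, 111, 203, 226] ⇒ [14, 72, 85, 114, 206, 229]

All cut coordinates (distinct, sorted): [14, 18, 42, 50, 54, 66, 72, 85, 92, 103, 111, 114, 130, 132, 140, 147, 162, 170, 174, 183, 201, 206, 212, 225, 229, 233, 249, 261, 282]

Fragment lengths:
  [0,14): 14 bp
  [14,18): 4 bp
  [18,42): 24 bp
  [42,50): 8 bp
  [50,54): 4 bp
  [54,66): 12 bp
  [66,72): 6 bp
  [72,85): 13 bp
  [85,92): 7 bp
  [92,103): 11 bp
  [103,111): 8 bp
  [111,114): 3 bp
  [114,130): 16 bp
  [130,132): 2 bp
  [132,140): 8 bp
  [140,147): 7 bp
  [147,162): 15 bp
  [162,170): 8 bp
  [170,174): 4 bp
  [174,183): 9 bp
  [183,201): 18 bp
  [201,206): 5 bp
  [206,212): 6 bp
  [212,225): 13 bp
  [225,229): 4 bp
  [229,233): 4 bp
  [233,249): 16 bp
  [249,261): 12 bp
  [261,282): 21 bp
  [282,289): 7 bp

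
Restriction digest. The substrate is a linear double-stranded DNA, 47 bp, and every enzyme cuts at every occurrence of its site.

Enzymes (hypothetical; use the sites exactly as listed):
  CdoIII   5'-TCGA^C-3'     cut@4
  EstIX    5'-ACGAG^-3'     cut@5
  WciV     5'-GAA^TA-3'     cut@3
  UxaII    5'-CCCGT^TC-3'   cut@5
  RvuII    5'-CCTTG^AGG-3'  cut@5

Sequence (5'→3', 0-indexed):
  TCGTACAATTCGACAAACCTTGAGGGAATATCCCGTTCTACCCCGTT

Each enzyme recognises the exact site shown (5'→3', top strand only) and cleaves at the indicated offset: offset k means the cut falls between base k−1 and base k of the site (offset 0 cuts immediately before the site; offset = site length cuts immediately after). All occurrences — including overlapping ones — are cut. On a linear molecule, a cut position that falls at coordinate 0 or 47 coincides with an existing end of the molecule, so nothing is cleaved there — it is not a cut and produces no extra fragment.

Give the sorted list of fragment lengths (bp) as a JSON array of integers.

[6,8,9,11,13]

Site scan:
  CdoIII TCGAC/4: at [9] ⇒ [13]
  EstIX (ACGAG, off=5): no sites
  WciV GAATA/3: at [25] ⇒ [28]
  UxaII CCCGTTC/5: at [31] ⇒ [36]
  RvuII CCTTGAGG/5: at [17] ⇒ [22]

Pooled cuts: [13, 22, 28, 36]

Fragments:
  [0,13): 13 bp
  [13,22): 9 bp
  [22,28): 6 bp
  [28,36): 8 bp
  [36,47): 11 bp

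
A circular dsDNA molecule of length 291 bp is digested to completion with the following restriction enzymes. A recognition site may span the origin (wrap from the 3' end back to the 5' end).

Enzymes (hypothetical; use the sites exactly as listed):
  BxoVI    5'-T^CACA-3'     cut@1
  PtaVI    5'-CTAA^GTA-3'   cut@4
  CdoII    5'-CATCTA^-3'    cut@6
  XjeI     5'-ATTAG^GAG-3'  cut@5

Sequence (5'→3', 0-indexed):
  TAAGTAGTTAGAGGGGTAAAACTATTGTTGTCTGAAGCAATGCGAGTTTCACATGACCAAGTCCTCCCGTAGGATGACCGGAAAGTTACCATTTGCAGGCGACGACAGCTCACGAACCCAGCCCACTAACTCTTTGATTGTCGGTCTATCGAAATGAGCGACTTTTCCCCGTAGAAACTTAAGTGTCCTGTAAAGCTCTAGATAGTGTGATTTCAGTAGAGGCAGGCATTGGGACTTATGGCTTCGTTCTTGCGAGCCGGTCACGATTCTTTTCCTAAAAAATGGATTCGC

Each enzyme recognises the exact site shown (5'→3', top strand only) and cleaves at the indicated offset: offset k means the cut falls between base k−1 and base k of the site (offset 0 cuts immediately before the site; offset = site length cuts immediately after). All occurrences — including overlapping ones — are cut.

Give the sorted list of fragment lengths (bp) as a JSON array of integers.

[46,245]

Per-enzyme occurrences:
  BxoVI (TCACA, off=1): starts [48] → cuts [49]
  PtaVI (CTAAGTA, off=4): starts [290] → cuts [3]
  CdoII (CATCTA, off=6): no sites
  XjeI (ATTAGGAG, off=5): no sites

All cut coordinates (distinct, sorted): [3, 49]

Fragment lengths:
  3→49: 46 bp
  49→3 (wrap): 291-49+3 = 245 bp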